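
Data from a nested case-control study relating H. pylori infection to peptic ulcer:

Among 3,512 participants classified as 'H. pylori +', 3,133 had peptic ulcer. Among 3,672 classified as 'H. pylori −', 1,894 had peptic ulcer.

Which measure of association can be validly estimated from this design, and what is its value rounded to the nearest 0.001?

7.760

From the description: a = 3133, b = 379, c = 1894, d = 1778.
This is a nested case-control study: participants were sampled on outcome status, so risks in the source population cannot be estimated directly — relative risk is not valid here. The odds ratio is the appropriate measure.
OR = (a·d)/(b·c) = (3133 × 1778) / (379 × 1894) = 5570474 / 717826 = 7.76020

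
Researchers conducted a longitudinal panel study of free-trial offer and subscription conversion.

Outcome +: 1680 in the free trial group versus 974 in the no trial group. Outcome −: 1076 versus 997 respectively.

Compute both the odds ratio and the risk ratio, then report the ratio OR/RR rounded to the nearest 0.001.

From the description: a = 1680, b = 1076, c = 974, d = 997.
OR = (1680·997)/(1076·974) = 1674960/1048024 = 1.59821
Risk in exposed = 1680/2756 = 0.60958; risk in unexposed = 974/1971 = 0.49417; RR = 1.23355
OR/RR = 1.59821 / 1.23355 = 1.29561
The outcome is not rare, so the OR lies further from 1 than the RR.

1.296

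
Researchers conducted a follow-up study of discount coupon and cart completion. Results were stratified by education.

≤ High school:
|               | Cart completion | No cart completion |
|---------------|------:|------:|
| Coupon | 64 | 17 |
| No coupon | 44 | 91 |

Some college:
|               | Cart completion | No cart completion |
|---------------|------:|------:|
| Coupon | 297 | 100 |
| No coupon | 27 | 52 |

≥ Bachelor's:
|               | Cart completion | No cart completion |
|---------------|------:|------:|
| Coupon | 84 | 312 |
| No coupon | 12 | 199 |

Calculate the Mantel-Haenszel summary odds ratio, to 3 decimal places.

OR_MH = Σ(aᵢdᵢ/nᵢ) / Σ(bᵢcᵢ/nᵢ), where nᵢ is the stratum total.
Stratum 1 (≤ High school): n = 216; a·d/n = 64·91/216 = 26.9630; b·c/n = 17·44/216 = 3.4630
Stratum 2 (Some college): n = 476; a·d/n = 297·52/476 = 32.4454; b·c/n = 100·27/476 = 5.6723
Stratum 3 (≥ Bachelor's): n = 607; a·d/n = 84·199/607 = 27.5387; b·c/n = 312·12/607 = 6.1680
OR_MH = (26.9630 + 32.4454 + 27.5387) / (3.4630 + 5.6723 + 6.1680) = 86.9471 / 15.3033 = 5.68160

5.682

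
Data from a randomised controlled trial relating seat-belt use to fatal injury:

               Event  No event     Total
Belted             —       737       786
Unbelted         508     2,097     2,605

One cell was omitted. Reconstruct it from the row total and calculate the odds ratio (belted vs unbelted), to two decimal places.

The missing cell is in the exposed row: 786 − 737 = 49.
So a = 49, b = 737, c = 508, d = 2097.
OR = (a·d)/(b·c) = (49 × 2097) / (737 × 508) = 102753 / 374396 = 0.27445

0.27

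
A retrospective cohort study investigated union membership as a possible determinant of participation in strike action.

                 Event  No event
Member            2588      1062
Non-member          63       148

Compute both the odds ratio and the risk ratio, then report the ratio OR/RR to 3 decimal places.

Cells: a = 2588, b = 1062, c = 63, d = 148.
OR = (2588·148)/(1062·63) = 383024/66906 = 5.72481
Risk in exposed = 2588/3650 = 0.70904; risk in unexposed = 63/211 = 0.29858; RR = 2.37472
OR/RR = 5.72481 / 2.37472 = 2.41072
The outcome is not rare, so the OR lies further from 1 than the RR.

2.411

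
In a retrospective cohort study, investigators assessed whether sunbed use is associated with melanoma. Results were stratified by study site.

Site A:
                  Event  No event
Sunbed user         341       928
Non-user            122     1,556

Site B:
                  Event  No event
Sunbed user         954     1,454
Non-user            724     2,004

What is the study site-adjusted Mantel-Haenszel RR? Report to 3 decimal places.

RR_MH = Σ(aᵢ·n₀ᵢ/nᵢ) / Σ(cᵢ·n₁ᵢ/nᵢ), with n₁ᵢ = aᵢ+bᵢ (exposed), n₀ᵢ = cᵢ+dᵢ (unexposed), nᵢ = n₁ᵢ+n₀ᵢ.
Stratum 1 (Site A): n₁ = 1269, n₀ = 1678, n = 2947; a·n₀/n = 341·1678/2947 = 194.1629; c·n₁/n = 122·1269/2947 = 52.5341
Stratum 2 (Site B): n₁ = 2408, n₀ = 2728, n = 5136; a·n₀/n = 954·2728/5136 = 506.7196; c·n₁/n = 724·2408/5136 = 339.4455
RR_MH = (194.1629 + 506.7196) / (52.5341 + 339.4455) = 700.8825 / 391.9796 = 1.78806

1.788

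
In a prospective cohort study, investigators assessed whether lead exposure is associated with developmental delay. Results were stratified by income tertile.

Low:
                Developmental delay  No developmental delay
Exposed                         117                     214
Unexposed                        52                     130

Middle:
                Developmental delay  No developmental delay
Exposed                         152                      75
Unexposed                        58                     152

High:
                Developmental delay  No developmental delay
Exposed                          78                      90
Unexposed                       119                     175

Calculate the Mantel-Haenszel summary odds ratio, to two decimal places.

OR_MH = Σ(aᵢdᵢ/nᵢ) / Σ(bᵢcᵢ/nᵢ), where nᵢ is the stratum total.
Stratum 1 (Low): n = 513; a·d/n = 117·130/513 = 29.6491; b·c/n = 214·52/513 = 21.6920
Stratum 2 (Middle): n = 437; a·d/n = 152·152/437 = 52.8696; b·c/n = 75·58/437 = 9.9542
Stratum 3 (High): n = 462; a·d/n = 78·175/462 = 29.5455; b·c/n = 90·119/462 = 23.1818
OR_MH = (29.6491 + 52.8696 + 29.5455) / (21.6920 + 9.9542 + 23.1818) = 112.0641 / 54.8281 = 2.04392

2.04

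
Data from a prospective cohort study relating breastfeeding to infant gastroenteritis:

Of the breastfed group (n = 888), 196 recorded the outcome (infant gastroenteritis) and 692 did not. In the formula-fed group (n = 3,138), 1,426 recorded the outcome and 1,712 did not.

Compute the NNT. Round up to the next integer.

Risk in treated group = 196/888 = 0.22072; risk in control = 1426/3138 = 0.45443.
Absolute risk reduction = 0.45443 − 0.22072 = 0.23371
NNT = 1 / ARR = 1 / 0.23371 = 4.279 → round up → 5

5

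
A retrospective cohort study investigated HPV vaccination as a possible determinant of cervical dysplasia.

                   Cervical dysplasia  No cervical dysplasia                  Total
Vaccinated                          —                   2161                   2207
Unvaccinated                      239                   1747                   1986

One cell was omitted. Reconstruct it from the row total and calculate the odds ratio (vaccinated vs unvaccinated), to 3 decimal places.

0.156

The missing cell is in the exposed row: 2207 − 2161 = 46.
So a = 46, b = 2161, c = 239, d = 1747.
OR = (a·d)/(b·c) = (46 × 1747) / (2161 × 239) = 80362 / 516479 = 0.15560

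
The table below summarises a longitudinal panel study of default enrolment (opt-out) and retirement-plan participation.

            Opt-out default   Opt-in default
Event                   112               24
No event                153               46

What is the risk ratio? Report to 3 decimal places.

1.233

Reading the table with exposure as columns: a = 112 (Opt-out default, case), b = 153 (Opt-out default, non-case), c = 24 (Opt-in default, case), d = 46.
Risk in exposed = 112/265 = 0.42264; risk in unexposed = 24/70 = 0.34286.
RR = 0.42264 / 0.34286 = 1.23270
The risk among the exposed is 1.23 times that among the unexposed.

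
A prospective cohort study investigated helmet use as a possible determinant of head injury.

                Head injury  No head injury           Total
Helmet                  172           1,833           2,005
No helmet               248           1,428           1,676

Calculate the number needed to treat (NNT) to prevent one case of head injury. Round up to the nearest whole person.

17

Risk in treated group = 172/2005 = 0.08579; risk in control = 248/1676 = 0.14797.
Absolute risk reduction = 0.14797 − 0.08579 = 0.06219
NNT = 1 / ARR = 1 / 0.06219 = 16.081 → round up → 17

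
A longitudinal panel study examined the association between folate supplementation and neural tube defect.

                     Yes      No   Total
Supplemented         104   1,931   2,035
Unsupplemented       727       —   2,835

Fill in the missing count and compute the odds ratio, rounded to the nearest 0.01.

The missing cell is in the unexposed row: 2835 − 727 = 2108.
So a = 104, b = 1931, c = 727, d = 2108.
OR = (a·d)/(b·c) = (104 × 2108) / (1931 × 727) = 219232 / 1403837 = 0.15617

0.16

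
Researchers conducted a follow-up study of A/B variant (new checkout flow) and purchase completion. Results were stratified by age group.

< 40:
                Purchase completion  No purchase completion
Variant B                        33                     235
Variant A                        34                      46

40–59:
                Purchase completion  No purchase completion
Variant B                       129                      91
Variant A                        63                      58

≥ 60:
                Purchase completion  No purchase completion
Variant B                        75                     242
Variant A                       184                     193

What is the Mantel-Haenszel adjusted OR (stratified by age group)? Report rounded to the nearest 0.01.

0.45

OR_MH = Σ(aᵢdᵢ/nᵢ) / Σ(bᵢcᵢ/nᵢ), where nᵢ is the stratum total.
Stratum 1 (< 40): n = 348; a·d/n = 33·46/348 = 4.3621; b·c/n = 235·34/348 = 22.9598
Stratum 2 (40–59): n = 341; a·d/n = 129·58/341 = 21.9413; b·c/n = 91·63/341 = 16.8123
Stratum 3 (≥ 60): n = 694; a·d/n = 75·193/694 = 20.8573; b·c/n = 242·184/694 = 64.1614
OR_MH = (4.3621 + 21.9413 + 20.8573) / (22.9598 + 16.8123 + 64.1614) = 47.1608 / 103.9335 = 0.45376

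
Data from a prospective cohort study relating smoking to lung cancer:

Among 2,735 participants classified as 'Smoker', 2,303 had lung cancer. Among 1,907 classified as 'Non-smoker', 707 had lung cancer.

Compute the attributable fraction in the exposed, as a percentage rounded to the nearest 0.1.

56.0

From the description: a = 2303, b = 432, c = 707, d = 1200.
Risk in exposed = 2303/2735 = 0.84205; risk in unexposed = 707/1907 = 0.37074.
RR = 0.84205/0.37074 = 2.27127
AR% = (RR − 1)/RR × 100 = (2.27127 − 1)/2.27127 × 100 = 55.9717%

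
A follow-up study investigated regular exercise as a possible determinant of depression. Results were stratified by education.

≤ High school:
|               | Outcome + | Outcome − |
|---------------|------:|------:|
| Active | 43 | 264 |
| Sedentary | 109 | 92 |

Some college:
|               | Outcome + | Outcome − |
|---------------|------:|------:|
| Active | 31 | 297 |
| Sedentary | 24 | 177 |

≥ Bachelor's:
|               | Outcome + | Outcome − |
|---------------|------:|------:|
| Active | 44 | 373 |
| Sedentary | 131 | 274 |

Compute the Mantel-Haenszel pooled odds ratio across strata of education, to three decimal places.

OR_MH = Σ(aᵢdᵢ/nᵢ) / Σ(bᵢcᵢ/nᵢ), where nᵢ is the stratum total.
Stratum 1 (≤ High school): n = 508; a·d/n = 43·92/508 = 7.7874; b·c/n = 264·109/508 = 56.6457
Stratum 2 (Some college): n = 529; a·d/n = 31·177/529 = 10.3724; b·c/n = 297·24/529 = 13.4745
Stratum 3 (≥ Bachelor's): n = 822; a·d/n = 44·274/822 = 14.6667; b·c/n = 373·131/822 = 59.4440
OR_MH = (7.7874 + 10.3724 + 14.6667) / (56.6457 + 13.4745 + 59.4440) = 32.8265 / 129.5642 = 0.25336

0.253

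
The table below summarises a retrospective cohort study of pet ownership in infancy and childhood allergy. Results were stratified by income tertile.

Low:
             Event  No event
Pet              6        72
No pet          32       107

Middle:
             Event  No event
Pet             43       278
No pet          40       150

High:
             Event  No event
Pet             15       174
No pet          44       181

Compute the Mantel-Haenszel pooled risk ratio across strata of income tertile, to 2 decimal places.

0.49

RR_MH = Σ(aᵢ·n₀ᵢ/nᵢ) / Σ(cᵢ·n₁ᵢ/nᵢ), with n₁ᵢ = aᵢ+bᵢ (exposed), n₀ᵢ = cᵢ+dᵢ (unexposed), nᵢ = n₁ᵢ+n₀ᵢ.
Stratum 1 (Low): n₁ = 78, n₀ = 139, n = 217; a·n₀/n = 6·139/217 = 3.8433; c·n₁/n = 32·78/217 = 11.5023
Stratum 2 (Middle): n₁ = 321, n₀ = 190, n = 511; a·n₀/n = 43·190/511 = 15.9883; c·n₁/n = 40·321/511 = 25.1272
Stratum 3 (High): n₁ = 189, n₀ = 225, n = 414; a·n₀/n = 15·225/414 = 8.1522; c·n₁/n = 44·189/414 = 20.0870
RR_MH = (3.8433 + 15.9883 + 8.1522) / (11.5023 + 25.1272 + 20.0870) = 27.9838 / 56.7165 = 0.49340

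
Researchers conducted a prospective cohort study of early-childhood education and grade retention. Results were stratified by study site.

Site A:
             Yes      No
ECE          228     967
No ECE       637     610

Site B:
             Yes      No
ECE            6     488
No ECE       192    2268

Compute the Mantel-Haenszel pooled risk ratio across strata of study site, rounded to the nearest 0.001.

RR_MH = Σ(aᵢ·n₀ᵢ/nᵢ) / Σ(cᵢ·n₁ᵢ/nᵢ), with n₁ᵢ = aᵢ+bᵢ (exposed), n₀ᵢ = cᵢ+dᵢ (unexposed), nᵢ = n₁ᵢ+n₀ᵢ.
Stratum 1 (Site A): n₁ = 1195, n₀ = 1247, n = 2442; a·n₀/n = 228·1247/2442 = 116.4275; c·n₁/n = 637·1195/2442 = 311.7179
Stratum 2 (Site B): n₁ = 494, n₀ = 2460, n = 2954; a·n₀/n = 6·2460/2954 = 4.9966; c·n₁/n = 192·494/2954 = 32.1083
RR_MH = (116.4275 + 4.9966) / (311.7179 + 32.1083) = 121.4241 / 343.8262 = 0.35316

0.353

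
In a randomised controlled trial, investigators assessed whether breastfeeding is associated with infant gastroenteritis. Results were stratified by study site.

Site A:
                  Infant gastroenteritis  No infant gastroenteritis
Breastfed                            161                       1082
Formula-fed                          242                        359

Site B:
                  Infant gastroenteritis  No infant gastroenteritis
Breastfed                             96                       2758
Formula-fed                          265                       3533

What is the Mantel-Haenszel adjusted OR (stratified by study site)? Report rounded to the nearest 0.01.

0.33

OR_MH = Σ(aᵢdᵢ/nᵢ) / Σ(bᵢcᵢ/nᵢ), where nᵢ is the stratum total.
Stratum 1 (Site A): n = 1844; a·d/n = 161·359/1844 = 31.3444; b·c/n = 1082·242/1844 = 141.9978
Stratum 2 (Site B): n = 6652; a·d/n = 96·3533/6652 = 50.9874; b·c/n = 2758·265/6652 = 109.8722
OR_MH = (31.3444 + 50.9874) / (141.9978 + 109.8722) = 82.3317 / 251.8700 = 0.32688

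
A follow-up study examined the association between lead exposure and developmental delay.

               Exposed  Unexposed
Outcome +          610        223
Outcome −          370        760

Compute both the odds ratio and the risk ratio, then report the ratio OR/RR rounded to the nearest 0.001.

2.048

Reading the table with exposure as columns: a = 610 (Exposed, case), b = 370 (Exposed, non-case), c = 223 (Unexposed, case), d = 760.
OR = (610·760)/(370·223) = 463600/82510 = 5.61871
Risk in exposed = 610/980 = 0.62245; risk in unexposed = 223/983 = 0.22686; RR = 2.74380
OR/RR = 5.61871 / 2.74380 = 2.04779
The outcome is not rare, so the OR lies further from 1 than the RR.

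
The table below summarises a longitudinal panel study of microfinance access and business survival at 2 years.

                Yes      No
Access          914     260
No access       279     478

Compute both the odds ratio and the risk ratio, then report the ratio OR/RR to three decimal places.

Cells: a = 914, b = 260, c = 279, d = 478.
OR = (914·478)/(260·279) = 436892/72540 = 6.02277
Risk in exposed = 914/1174 = 0.77853; risk in unexposed = 279/757 = 0.36856; RR = 2.11237
OR/RR = 6.02277 / 2.11237 = 2.85119
The outcome is not rare, so the OR lies further from 1 than the RR.

2.851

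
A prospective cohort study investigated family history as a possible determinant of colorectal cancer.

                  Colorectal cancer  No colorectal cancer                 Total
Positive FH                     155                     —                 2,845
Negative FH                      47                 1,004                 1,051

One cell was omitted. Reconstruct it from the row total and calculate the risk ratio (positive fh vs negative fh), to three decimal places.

1.218

The missing cell is in the exposed row: 2845 − 155 = 2690.
So a = 155, b = 2690, c = 47, d = 1004.
RR = [a/(a+b)] / [c/(c+d)] = (155/2845) / (47/1051) = 0.05448/0.04472 = 1.21830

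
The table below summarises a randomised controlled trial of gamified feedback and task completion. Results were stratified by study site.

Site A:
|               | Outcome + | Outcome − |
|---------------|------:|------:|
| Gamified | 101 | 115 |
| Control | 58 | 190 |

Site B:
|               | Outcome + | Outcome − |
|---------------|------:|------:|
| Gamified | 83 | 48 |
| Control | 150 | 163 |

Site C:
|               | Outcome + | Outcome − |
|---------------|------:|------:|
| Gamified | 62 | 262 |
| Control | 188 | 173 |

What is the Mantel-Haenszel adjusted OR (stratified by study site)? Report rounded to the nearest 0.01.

OR_MH = Σ(aᵢdᵢ/nᵢ) / Σ(bᵢcᵢ/nᵢ), where nᵢ is the stratum total.
Stratum 1 (Site A): n = 464; a·d/n = 101·190/464 = 41.3578; b·c/n = 115·58/464 = 14.3750
Stratum 2 (Site B): n = 444; a·d/n = 83·163/444 = 30.4707; b·c/n = 48·150/444 = 16.2162
Stratum 3 (Site C): n = 685; a·d/n = 62·173/685 = 15.6584; b·c/n = 262·188/685 = 71.9066
OR_MH = (41.3578 + 30.4707 + 15.6584) / (14.3750 + 16.2162 + 71.9066) = 87.4869 / 102.4978 = 0.85355

0.85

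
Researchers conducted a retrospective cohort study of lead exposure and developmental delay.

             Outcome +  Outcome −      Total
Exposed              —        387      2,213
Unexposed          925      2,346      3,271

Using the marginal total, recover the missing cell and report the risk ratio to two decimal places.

The missing cell is in the exposed row: 2213 − 387 = 1826.
So a = 1826, b = 387, c = 925, d = 2346.
RR = [a/(a+b)] / [c/(c+d)] = (1826/2213) / (925/3271) = 0.82512/0.28279 = 2.91782

2.92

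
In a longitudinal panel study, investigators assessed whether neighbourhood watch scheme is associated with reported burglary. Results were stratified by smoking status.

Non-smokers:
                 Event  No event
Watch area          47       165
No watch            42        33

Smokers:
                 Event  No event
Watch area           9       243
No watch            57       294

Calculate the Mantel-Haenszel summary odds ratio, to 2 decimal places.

0.21

OR_MH = Σ(aᵢdᵢ/nᵢ) / Σ(bᵢcᵢ/nᵢ), where nᵢ is the stratum total.
Stratum 1 (Non-smokers): n = 287; a·d/n = 47·33/287 = 5.4042; b·c/n = 165·42/287 = 24.1463
Stratum 2 (Smokers): n = 603; a·d/n = 9·294/603 = 4.3881; b·c/n = 243·57/603 = 22.9701
OR_MH = (5.4042 + 4.3881) / (24.1463 + 22.9701) = 9.7922 / 47.1165 = 0.20783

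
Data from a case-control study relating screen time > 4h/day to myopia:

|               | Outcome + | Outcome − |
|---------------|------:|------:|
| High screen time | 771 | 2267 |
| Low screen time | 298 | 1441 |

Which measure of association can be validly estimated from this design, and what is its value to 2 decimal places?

Cells: a = 771, b = 2267, c = 298, d = 1441.
This is a case-control study: participants were sampled on outcome status, so risks in the source population cannot be estimated directly — relative risk is not valid here. The odds ratio is the appropriate measure.
OR = (a·d)/(b·c) = (771 × 1441) / (2267 × 298) = 1111011 / 675566 = 1.64456

1.64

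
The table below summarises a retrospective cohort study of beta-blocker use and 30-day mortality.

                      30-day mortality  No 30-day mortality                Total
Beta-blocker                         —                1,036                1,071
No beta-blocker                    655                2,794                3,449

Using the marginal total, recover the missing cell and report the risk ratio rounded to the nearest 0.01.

The missing cell is in the exposed row: 1071 − 1036 = 35.
So a = 35, b = 1036, c = 655, d = 2794.
RR = [a/(a+b)] / [c/(c+d)] = (35/1071) / (655/3449) = 0.03268/0.18991 = 0.17208

0.17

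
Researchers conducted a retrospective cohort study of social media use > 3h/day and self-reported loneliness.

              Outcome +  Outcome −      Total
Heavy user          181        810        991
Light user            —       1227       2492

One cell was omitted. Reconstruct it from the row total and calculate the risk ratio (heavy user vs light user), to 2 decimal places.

0.36

The missing cell is in the unexposed row: 2492 − 1227 = 1265.
So a = 181, b = 810, c = 1265, d = 1227.
RR = [a/(a+b)] / [c/(c+d)] = (181/991) / (1265/2492) = 0.18264/0.50762 = 0.35980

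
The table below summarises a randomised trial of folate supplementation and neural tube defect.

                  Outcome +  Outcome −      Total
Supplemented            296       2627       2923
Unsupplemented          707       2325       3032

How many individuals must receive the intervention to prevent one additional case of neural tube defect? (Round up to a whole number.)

8

Risk in treated group = 296/2923 = 0.10127; risk in control = 707/3032 = 0.23318.
Absolute risk reduction = 0.23318 − 0.10127 = 0.13191
NNT = 1 / ARR = 1 / 0.13191 = 7.581 → round up → 8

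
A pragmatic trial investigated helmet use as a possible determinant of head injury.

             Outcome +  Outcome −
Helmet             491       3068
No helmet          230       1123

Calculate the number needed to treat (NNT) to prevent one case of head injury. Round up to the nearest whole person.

Risk in treated group = 491/3559 = 0.13796; risk in control = 230/1353 = 0.16999.
Absolute risk reduction = 0.16999 − 0.13796 = 0.03203
NNT = 1 / ARR = 1 / 0.03203 = 31.218 → round up → 32

32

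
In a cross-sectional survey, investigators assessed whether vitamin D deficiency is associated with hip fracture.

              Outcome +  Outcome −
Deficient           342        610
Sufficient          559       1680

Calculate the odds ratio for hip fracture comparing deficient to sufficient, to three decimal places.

Cells: a = 342, b = 610, c = 559, d = 1680.
OR = (a·d)/(b·c) = (342 × 1680) / (610 × 559) = 574560 / 340990 = 1.68498
The odds of hip fracture are about 1.68 times as high in the deficient group.

1.685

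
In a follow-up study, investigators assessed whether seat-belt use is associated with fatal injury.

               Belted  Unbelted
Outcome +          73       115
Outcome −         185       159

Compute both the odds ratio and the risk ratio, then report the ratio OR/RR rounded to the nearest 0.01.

0.81

Reading the table with exposure as columns: a = 73 (Belted, case), b = 185 (Belted, non-case), c = 115 (Unbelted, case), d = 159.
OR = (73·159)/(185·115) = 11607/21275 = 0.54557
Risk in exposed = 73/258 = 0.28295; risk in unexposed = 115/274 = 0.41971; RR = 0.67415
OR/RR = 0.54557 / 0.67415 = 0.80927
The outcome is not rare, so the OR lies further from 1 than the RR.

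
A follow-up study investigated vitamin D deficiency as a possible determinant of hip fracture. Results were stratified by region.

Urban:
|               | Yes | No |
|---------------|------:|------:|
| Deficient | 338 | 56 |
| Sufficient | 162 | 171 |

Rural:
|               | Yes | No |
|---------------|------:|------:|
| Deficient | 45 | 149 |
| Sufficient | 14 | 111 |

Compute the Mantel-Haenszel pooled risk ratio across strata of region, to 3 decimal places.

RR_MH = Σ(aᵢ·n₀ᵢ/nᵢ) / Σ(cᵢ·n₁ᵢ/nᵢ), with n₁ᵢ = aᵢ+bᵢ (exposed), n₀ᵢ = cᵢ+dᵢ (unexposed), nᵢ = n₁ᵢ+n₀ᵢ.
Stratum 1 (Urban): n₁ = 394, n₀ = 333, n = 727; a·n₀/n = 338·333/727 = 154.8198; c·n₁/n = 162·394/727 = 87.7964
Stratum 2 (Rural): n₁ = 194, n₀ = 125, n = 319; a·n₀/n = 45·125/319 = 17.6332; c·n₁/n = 14·194/319 = 8.5141
RR_MH = (154.8198 + 17.6332) / (87.7964 + 8.5141) = 172.4530 / 96.3105 = 1.79059

1.791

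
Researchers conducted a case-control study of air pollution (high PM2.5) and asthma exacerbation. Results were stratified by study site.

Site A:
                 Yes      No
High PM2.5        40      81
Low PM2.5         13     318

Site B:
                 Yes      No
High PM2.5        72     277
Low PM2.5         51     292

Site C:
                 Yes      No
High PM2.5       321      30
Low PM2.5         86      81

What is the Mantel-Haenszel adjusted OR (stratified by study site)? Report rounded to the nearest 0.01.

OR_MH = Σ(aᵢdᵢ/nᵢ) / Σ(bᵢcᵢ/nᵢ), where nᵢ is the stratum total.
Stratum 1 (Site A): n = 452; a·d/n = 40·318/452 = 28.1416; b·c/n = 81·13/452 = 2.3296
Stratum 2 (Site B): n = 692; a·d/n = 72·292/692 = 30.3815; b·c/n = 277·51/692 = 20.4147
Stratum 3 (Site C): n = 518; a·d/n = 321·81/518 = 50.1950; b·c/n = 30·86/518 = 4.9807
OR_MH = (28.1416 + 30.3815 + 50.1950) / (2.3296 + 20.4147 + 4.9807) = 108.7181 / 27.7251 = 3.92129

3.92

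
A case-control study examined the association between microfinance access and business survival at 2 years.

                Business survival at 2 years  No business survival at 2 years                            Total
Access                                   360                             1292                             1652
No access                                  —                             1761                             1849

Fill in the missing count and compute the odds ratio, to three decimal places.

The missing cell is in the unexposed row: 1849 − 1761 = 88.
So a = 360, b = 1292, c = 88, d = 1761.
OR = (a·d)/(b·c) = (360 × 1761) / (1292 × 88) = 633960 / 113696 = 5.57592

5.576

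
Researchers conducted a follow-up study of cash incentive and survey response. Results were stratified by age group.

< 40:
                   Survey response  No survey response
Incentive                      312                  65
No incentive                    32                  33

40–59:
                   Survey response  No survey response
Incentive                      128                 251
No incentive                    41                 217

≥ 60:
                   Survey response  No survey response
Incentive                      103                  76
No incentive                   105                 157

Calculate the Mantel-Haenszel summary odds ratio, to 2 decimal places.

2.66

OR_MH = Σ(aᵢdᵢ/nᵢ) / Σ(bᵢcᵢ/nᵢ), where nᵢ is the stratum total.
Stratum 1 (< 40): n = 442; a·d/n = 312·33/442 = 23.2941; b·c/n = 65·32/442 = 4.7059
Stratum 2 (40–59): n = 637; a·d/n = 128·217/637 = 43.6044; b·c/n = 251·41/637 = 16.1554
Stratum 3 (≥ 60): n = 441; a·d/n = 103·157/441 = 36.6689; b·c/n = 76·105/441 = 18.0952
OR_MH = (23.2941 + 43.6044 + 36.6689) / (4.7059 + 16.1554 + 18.0952) = 103.5674 / 38.9565 = 2.65854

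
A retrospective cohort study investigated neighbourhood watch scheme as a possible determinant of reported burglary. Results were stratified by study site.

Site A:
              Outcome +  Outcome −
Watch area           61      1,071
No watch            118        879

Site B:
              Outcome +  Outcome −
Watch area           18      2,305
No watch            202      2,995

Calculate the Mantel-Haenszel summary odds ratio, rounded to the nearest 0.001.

0.243

OR_MH = Σ(aᵢdᵢ/nᵢ) / Σ(bᵢcᵢ/nᵢ), where nᵢ is the stratum total.
Stratum 1 (Site A): n = 2129; a·d/n = 61·879/2129 = 25.1851; b·c/n = 1071·118/2129 = 59.3603
Stratum 2 (Site B): n = 5520; a·d/n = 18·2995/5520 = 9.7663; b·c/n = 2305·202/5520 = 84.3496
OR_MH = (25.1851 + 9.7663) / (59.3603 + 84.3496) = 34.9514 / 143.7099 = 0.24321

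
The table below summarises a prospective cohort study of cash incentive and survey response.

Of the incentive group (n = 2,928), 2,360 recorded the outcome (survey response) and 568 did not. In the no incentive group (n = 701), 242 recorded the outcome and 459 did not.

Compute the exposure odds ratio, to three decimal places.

7.881

From the description: a = 2360, b = 568, c = 242, d = 459.
OR = (a·d)/(b·c) = (2360 × 459) / (568 × 242) = 1083240 / 137456 = 7.88063
The odds of survey response are about 7.88 times as high in the incentive group.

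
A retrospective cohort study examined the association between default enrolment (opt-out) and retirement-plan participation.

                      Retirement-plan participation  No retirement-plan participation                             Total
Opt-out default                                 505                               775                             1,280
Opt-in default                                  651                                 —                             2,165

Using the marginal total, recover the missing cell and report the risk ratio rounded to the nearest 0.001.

The missing cell is in the unexposed row: 2165 − 651 = 1514.
So a = 505, b = 775, c = 651, d = 1514.
RR = [a/(a+b)] / [c/(c+d)] = (505/1280) / (651/2165) = 0.39453/0.30069 = 1.31207

1.312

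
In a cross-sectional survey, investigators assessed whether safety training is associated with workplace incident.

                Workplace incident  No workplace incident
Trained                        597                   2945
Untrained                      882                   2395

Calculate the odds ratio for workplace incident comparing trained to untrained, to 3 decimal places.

Cells: a = 597, b = 2945, c = 882, d = 2395.
OR = (a·d)/(b·c) = (597 × 2395) / (2945 × 882) = 1429815 / 2597490 = 0.55046
Exposure is associated with lower odds of workplace incident (OR = 0.55 < 1).

0.550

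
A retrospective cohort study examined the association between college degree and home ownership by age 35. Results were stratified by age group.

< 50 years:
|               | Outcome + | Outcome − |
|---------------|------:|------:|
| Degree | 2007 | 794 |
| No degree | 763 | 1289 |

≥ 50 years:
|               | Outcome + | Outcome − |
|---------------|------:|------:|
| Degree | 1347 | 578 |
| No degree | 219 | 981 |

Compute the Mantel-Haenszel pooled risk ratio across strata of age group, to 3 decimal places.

2.374

RR_MH = Σ(aᵢ·n₀ᵢ/nᵢ) / Σ(cᵢ·n₁ᵢ/nᵢ), with n₁ᵢ = aᵢ+bᵢ (exposed), n₀ᵢ = cᵢ+dᵢ (unexposed), nᵢ = n₁ᵢ+n₀ᵢ.
Stratum 1 (< 50 years): n₁ = 2801, n₀ = 2052, n = 4853; a·n₀/n = 2007·2052/4853 = 848.6223; c·n₁/n = 763·2801/4853 = 440.3798
Stratum 2 (≥ 50 years): n₁ = 1925, n₀ = 1200, n = 3125; a·n₀/n = 1347·1200/3125 = 517.2480; c·n₁/n = 219·1925/3125 = 134.9040
RR_MH = (848.6223 + 517.2480) / (440.3798 + 134.9040) = 1365.8703 / 575.2838 = 2.37425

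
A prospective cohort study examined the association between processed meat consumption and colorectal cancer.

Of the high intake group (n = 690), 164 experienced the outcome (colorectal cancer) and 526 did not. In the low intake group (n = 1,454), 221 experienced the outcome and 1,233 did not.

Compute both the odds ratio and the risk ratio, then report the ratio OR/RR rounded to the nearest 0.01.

1.11

From the description: a = 164, b = 526, c = 221, d = 1233.
OR = (164·1233)/(526·221) = 202212/116246 = 1.73952
Risk in exposed = 164/690 = 0.23768; risk in unexposed = 221/1454 = 0.15199; RR = 1.56375
OR/RR = 1.73952 / 1.56375 = 1.11240
The outcome is not rare, so the OR lies further from 1 than the RR.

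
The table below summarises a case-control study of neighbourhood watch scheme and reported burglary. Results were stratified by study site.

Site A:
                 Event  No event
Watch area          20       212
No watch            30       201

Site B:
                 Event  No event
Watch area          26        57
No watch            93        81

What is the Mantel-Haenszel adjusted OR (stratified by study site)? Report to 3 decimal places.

OR_MH = Σ(aᵢdᵢ/nᵢ) / Σ(bᵢcᵢ/nᵢ), where nᵢ is the stratum total.
Stratum 1 (Site A): n = 463; a·d/n = 20·201/463 = 8.6825; b·c/n = 212·30/463 = 13.7365
Stratum 2 (Site B): n = 257; a·d/n = 26·81/257 = 8.1946; b·c/n = 57·93/257 = 20.6265
OR_MH = (8.6825 + 8.1946) / (13.7365 + 20.6265) = 16.8771 / 34.3630 = 0.49114

0.491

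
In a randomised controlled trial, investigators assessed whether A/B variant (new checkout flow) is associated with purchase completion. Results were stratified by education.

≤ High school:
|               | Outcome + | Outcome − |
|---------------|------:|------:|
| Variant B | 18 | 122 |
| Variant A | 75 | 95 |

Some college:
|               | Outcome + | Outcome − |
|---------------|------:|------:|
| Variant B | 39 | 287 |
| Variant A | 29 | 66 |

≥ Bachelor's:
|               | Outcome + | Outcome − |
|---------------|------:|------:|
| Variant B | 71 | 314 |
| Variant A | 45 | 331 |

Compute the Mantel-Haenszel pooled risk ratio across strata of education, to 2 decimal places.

0.68

RR_MH = Σ(aᵢ·n₀ᵢ/nᵢ) / Σ(cᵢ·n₁ᵢ/nᵢ), with n₁ᵢ = aᵢ+bᵢ (exposed), n₀ᵢ = cᵢ+dᵢ (unexposed), nᵢ = n₁ᵢ+n₀ᵢ.
Stratum 1 (≤ High school): n₁ = 140, n₀ = 170, n = 310; a·n₀/n = 18·170/310 = 9.8710; c·n₁/n = 75·140/310 = 33.8710
Stratum 2 (Some college): n₁ = 326, n₀ = 95, n = 421; a·n₀/n = 39·95/421 = 8.8005; c·n₁/n = 29·326/421 = 22.4561
Stratum 3 (≥ Bachelor's): n₁ = 385, n₀ = 376, n = 761; a·n₀/n = 71·376/761 = 35.0802; c·n₁/n = 45·385/761 = 22.7661
RR_MH = (9.8710 + 8.8005 + 35.0802) / (33.8710 + 22.4561 + 22.7661) = 53.7516 / 79.0931 = 0.67960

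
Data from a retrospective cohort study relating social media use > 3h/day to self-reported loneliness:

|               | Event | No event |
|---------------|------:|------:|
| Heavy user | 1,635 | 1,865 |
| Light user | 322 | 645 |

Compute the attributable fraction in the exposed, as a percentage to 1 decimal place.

28.7

Cells: a = 1635, b = 1865, c = 322, d = 645.
Risk in exposed = 1635/3500 = 0.46714; risk in unexposed = 322/967 = 0.33299.
RR = 0.46714/0.33299 = 1.40288
AR% = (RR − 1)/RR × 100 = (1.40288 − 1)/1.40288 × 100 = 28.7180%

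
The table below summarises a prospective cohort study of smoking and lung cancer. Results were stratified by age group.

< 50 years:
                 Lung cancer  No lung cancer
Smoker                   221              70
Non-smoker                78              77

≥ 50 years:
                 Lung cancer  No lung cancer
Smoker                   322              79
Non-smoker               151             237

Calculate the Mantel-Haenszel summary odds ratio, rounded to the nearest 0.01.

OR_MH = Σ(aᵢdᵢ/nᵢ) / Σ(bᵢcᵢ/nᵢ), where nᵢ is the stratum total.
Stratum 1 (< 50 years): n = 446; a·d/n = 221·77/446 = 38.1547; b·c/n = 70·78/446 = 12.2422
Stratum 2 (≥ 50 years): n = 789; a·d/n = 322·237/789 = 96.7224; b·c/n = 79·151/789 = 15.1191
OR_MH = (38.1547 + 96.7224) / (12.2422 + 15.1191) = 134.8771 / 27.3613 = 4.92949

4.93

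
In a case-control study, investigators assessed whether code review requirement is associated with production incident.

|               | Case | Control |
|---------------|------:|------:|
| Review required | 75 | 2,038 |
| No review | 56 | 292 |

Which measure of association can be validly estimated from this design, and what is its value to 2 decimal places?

Cells: a = 75, b = 2038, c = 56, d = 292.
This is a case-control study: participants were sampled on outcome status, so risks in the source population cannot be estimated directly — relative risk is not valid here. The odds ratio is the appropriate measure.
OR = (a·d)/(b·c) = (75 × 292) / (2038 × 56) = 21900 / 114128 = 0.19189

0.19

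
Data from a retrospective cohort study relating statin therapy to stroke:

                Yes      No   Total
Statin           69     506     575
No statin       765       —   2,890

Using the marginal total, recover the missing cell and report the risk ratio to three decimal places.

The missing cell is in the unexposed row: 2890 − 765 = 2125.
So a = 69, b = 506, c = 765, d = 2125.
RR = [a/(a+b)] / [c/(c+d)] = (69/575) / (765/2890) = 0.12000/0.26471 = 0.45333

0.453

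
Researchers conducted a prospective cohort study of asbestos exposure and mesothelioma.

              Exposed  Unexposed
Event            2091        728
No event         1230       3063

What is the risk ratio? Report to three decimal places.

Reading the table with exposure as columns: a = 2091 (Exposed, case), b = 1230 (Exposed, non-case), c = 728 (Unexposed, case), d = 3063.
Risk in exposed = 2091/3321 = 0.62963; risk in unexposed = 728/3791 = 0.19203.
RR = 0.62963 / 0.19203 = 3.27874
The risk among the exposed is 3.28 times that among the unexposed.

3.279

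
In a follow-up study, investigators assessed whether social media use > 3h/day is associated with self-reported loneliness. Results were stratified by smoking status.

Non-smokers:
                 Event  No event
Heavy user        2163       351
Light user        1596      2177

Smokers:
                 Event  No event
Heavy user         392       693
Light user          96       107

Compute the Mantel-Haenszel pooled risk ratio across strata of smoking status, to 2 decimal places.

RR_MH = Σ(aᵢ·n₀ᵢ/nᵢ) / Σ(cᵢ·n₁ᵢ/nᵢ), with n₁ᵢ = aᵢ+bᵢ (exposed), n₀ᵢ = cᵢ+dᵢ (unexposed), nᵢ = n₁ᵢ+n₀ᵢ.
Stratum 1 (Non-smokers): n₁ = 2514, n₀ = 3773, n = 6287; a·n₀/n = 2163·3773/6287 = 1298.0752; c·n₁/n = 1596·2514/6287 = 638.1969
Stratum 2 (Smokers): n₁ = 1085, n₀ = 203, n = 1288; a·n₀/n = 392·203/1288 = 61.7826; c·n₁/n = 96·1085/1288 = 80.8696
RR_MH = (1298.0752 + 61.7826) / (638.1969 + 80.8696) = 1359.8578 / 719.0665 = 1.89114

1.89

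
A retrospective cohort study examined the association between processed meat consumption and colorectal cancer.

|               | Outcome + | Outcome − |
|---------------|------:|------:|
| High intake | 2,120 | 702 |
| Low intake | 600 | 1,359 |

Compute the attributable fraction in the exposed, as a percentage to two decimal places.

59.23

Cells: a = 2120, b = 702, c = 600, d = 1359.
Risk in exposed = 2120/2822 = 0.75124; risk in unexposed = 600/1959 = 0.30628.
RR = 0.75124/0.30628 = 2.45280
AR% = (RR − 1)/RR × 100 = (2.45280 − 1)/2.45280 × 100 = 59.2303%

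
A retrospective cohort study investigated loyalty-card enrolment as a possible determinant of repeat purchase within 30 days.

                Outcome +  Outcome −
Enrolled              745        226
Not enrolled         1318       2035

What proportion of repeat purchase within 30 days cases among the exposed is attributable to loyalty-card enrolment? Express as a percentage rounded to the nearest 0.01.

Cells: a = 745, b = 226, c = 1318, d = 2035.
Risk in exposed = 745/971 = 0.76725; risk in unexposed = 1318/3353 = 0.39308.
RR = 0.76725/0.39308 = 1.95189
AR% = (RR − 1)/RR × 100 = (1.95189 − 1)/1.95189 × 100 = 48.7676%

48.77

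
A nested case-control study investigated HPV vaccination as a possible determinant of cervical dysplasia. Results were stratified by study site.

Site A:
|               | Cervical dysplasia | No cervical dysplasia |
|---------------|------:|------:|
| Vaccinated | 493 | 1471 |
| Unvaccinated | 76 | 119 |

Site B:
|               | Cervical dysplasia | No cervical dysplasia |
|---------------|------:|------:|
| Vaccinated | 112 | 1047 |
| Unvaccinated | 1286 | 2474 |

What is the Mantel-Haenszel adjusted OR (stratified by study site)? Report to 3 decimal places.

OR_MH = Σ(aᵢdᵢ/nᵢ) / Σ(bᵢcᵢ/nᵢ), where nᵢ is the stratum total.
Stratum 1 (Site A): n = 2159; a·d/n = 493·119/2159 = 27.1732; b·c/n = 1471·76/2159 = 51.7814
Stratum 2 (Site B): n = 4919; a·d/n = 112·2474/4919 = 56.3301; b·c/n = 1047·1286/4919 = 273.7227
OR_MH = (27.1732 + 56.3301) / (51.7814 + 273.7227) = 83.5034 / 325.5041 = 0.25654

0.257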